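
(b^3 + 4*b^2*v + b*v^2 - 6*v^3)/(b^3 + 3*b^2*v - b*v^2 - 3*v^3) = (b + 2*v)/(b + v)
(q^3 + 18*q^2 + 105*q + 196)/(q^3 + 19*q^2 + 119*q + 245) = (q + 4)/(q + 5)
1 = 1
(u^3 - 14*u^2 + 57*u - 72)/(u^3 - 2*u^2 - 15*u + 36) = (u - 8)/(u + 4)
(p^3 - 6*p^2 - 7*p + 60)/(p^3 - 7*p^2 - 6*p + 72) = (p - 5)/(p - 6)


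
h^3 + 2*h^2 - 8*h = h*(h - 2)*(h + 4)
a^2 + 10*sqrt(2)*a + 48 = (a + 4*sqrt(2))*(a + 6*sqrt(2))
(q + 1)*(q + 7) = q^2 + 8*q + 7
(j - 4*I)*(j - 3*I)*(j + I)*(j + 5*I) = j^4 - I*j^3 + 25*j^2 - 37*I*j + 60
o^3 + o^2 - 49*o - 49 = (o - 7)*(o + 1)*(o + 7)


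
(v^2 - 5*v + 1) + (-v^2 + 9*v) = 4*v + 1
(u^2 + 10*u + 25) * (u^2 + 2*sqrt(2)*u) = u^4 + 2*sqrt(2)*u^3 + 10*u^3 + 25*u^2 + 20*sqrt(2)*u^2 + 50*sqrt(2)*u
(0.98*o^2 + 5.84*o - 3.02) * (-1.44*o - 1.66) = -1.4112*o^3 - 10.0364*o^2 - 5.3456*o + 5.0132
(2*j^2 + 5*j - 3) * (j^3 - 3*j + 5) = 2*j^5 + 5*j^4 - 9*j^3 - 5*j^2 + 34*j - 15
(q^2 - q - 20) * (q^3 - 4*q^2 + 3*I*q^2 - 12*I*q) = q^5 - 5*q^4 + 3*I*q^4 - 16*q^3 - 15*I*q^3 + 80*q^2 - 48*I*q^2 + 240*I*q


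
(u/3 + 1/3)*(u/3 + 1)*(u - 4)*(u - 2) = u^4/9 - 2*u^3/9 - 13*u^2/9 + 14*u/9 + 8/3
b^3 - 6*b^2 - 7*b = b*(b - 7)*(b + 1)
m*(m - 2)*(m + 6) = m^3 + 4*m^2 - 12*m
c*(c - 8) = c^2 - 8*c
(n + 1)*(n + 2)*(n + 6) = n^3 + 9*n^2 + 20*n + 12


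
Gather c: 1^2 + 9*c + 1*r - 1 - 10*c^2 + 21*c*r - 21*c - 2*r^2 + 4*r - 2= -10*c^2 + c*(21*r - 12) - 2*r^2 + 5*r - 2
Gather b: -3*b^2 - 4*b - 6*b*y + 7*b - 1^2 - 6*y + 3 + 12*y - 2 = -3*b^2 + b*(3 - 6*y) + 6*y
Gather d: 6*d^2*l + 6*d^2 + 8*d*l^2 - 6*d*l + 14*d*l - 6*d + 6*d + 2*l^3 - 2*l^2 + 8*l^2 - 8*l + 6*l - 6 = d^2*(6*l + 6) + d*(8*l^2 + 8*l) + 2*l^3 + 6*l^2 - 2*l - 6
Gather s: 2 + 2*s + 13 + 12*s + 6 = 14*s + 21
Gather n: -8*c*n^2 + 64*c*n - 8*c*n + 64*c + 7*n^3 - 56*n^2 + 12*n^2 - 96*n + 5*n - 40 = 64*c + 7*n^3 + n^2*(-8*c - 44) + n*(56*c - 91) - 40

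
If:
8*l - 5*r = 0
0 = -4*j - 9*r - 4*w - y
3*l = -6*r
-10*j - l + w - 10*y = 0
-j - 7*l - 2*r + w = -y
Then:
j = 0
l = 0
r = 0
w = 0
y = 0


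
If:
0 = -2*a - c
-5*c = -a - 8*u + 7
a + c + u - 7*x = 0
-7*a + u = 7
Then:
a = -49/67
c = 98/67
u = 126/67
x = 25/67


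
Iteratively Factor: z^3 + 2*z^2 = (z + 2)*(z^2) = z*(z + 2)*(z)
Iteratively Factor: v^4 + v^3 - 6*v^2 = (v)*(v^3 + v^2 - 6*v) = v*(v - 2)*(v^2 + 3*v) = v^2*(v - 2)*(v + 3)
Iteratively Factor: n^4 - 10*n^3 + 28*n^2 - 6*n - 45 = (n - 5)*(n^3 - 5*n^2 + 3*n + 9) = (n - 5)*(n - 3)*(n^2 - 2*n - 3) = (n - 5)*(n - 3)^2*(n + 1)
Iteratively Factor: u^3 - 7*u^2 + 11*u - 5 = (u - 5)*(u^2 - 2*u + 1) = (u - 5)*(u - 1)*(u - 1)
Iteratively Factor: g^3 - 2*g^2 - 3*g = (g)*(g^2 - 2*g - 3) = g*(g + 1)*(g - 3)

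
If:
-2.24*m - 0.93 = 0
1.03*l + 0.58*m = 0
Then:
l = 0.23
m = -0.42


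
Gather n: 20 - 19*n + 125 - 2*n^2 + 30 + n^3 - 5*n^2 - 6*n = n^3 - 7*n^2 - 25*n + 175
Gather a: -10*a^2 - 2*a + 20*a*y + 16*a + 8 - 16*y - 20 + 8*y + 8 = -10*a^2 + a*(20*y + 14) - 8*y - 4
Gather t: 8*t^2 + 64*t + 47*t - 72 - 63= 8*t^2 + 111*t - 135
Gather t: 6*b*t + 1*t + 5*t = t*(6*b + 6)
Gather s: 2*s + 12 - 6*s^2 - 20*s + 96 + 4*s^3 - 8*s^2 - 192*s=4*s^3 - 14*s^2 - 210*s + 108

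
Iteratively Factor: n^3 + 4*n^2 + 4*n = (n)*(n^2 + 4*n + 4) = n*(n + 2)*(n + 2)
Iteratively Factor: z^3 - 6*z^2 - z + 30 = (z - 3)*(z^2 - 3*z - 10) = (z - 5)*(z - 3)*(z + 2)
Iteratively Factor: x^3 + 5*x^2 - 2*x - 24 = (x - 2)*(x^2 + 7*x + 12) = (x - 2)*(x + 4)*(x + 3)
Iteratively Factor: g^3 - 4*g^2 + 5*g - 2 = (g - 1)*(g^2 - 3*g + 2) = (g - 2)*(g - 1)*(g - 1)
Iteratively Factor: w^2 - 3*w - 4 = (w - 4)*(w + 1)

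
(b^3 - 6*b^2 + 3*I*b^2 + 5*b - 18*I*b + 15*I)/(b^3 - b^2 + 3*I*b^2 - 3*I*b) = (b - 5)/b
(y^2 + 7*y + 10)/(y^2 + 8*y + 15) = (y + 2)/(y + 3)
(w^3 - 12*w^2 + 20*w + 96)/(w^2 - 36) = (w^2 - 6*w - 16)/(w + 6)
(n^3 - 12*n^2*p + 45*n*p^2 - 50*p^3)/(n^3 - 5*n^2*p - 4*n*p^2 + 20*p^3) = (n - 5*p)/(n + 2*p)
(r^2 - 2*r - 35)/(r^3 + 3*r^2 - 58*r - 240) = (r - 7)/(r^2 - 2*r - 48)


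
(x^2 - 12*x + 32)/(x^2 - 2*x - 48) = (x - 4)/(x + 6)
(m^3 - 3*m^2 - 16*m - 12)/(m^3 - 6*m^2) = 1 + 3/m + 2/m^2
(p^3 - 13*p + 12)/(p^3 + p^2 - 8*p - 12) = (p^2 + 3*p - 4)/(p^2 + 4*p + 4)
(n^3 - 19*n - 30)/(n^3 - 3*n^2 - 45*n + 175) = (n^2 + 5*n + 6)/(n^2 + 2*n - 35)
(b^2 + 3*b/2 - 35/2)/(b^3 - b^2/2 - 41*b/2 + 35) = 1/(b - 2)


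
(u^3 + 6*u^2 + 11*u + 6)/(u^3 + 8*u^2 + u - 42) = (u^2 + 3*u + 2)/(u^2 + 5*u - 14)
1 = 1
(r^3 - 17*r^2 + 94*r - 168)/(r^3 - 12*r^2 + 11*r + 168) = (r^2 - 10*r + 24)/(r^2 - 5*r - 24)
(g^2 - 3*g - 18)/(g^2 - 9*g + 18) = (g + 3)/(g - 3)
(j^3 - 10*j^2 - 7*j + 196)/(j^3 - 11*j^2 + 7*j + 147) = (j + 4)/(j + 3)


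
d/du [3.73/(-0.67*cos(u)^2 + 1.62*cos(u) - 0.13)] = (6.0426 - 4.9982*cos(u))*sin(u)/(0.67*cos(u)^2 - 1.62*cos(u) + 0.13)^2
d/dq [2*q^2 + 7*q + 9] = 4*q + 7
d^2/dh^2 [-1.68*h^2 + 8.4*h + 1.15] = -3.36000000000000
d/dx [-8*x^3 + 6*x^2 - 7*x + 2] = -24*x^2 + 12*x - 7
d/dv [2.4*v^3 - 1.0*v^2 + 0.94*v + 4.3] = 7.2*v^2 - 2.0*v + 0.94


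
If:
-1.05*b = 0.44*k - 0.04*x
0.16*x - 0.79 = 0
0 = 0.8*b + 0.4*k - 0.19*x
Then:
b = -4.91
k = 12.16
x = 4.94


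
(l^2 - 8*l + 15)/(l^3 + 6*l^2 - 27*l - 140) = (l - 3)/(l^2 + 11*l + 28)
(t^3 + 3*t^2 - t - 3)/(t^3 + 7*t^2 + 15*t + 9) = (t - 1)/(t + 3)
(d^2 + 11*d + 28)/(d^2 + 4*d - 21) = (d + 4)/(d - 3)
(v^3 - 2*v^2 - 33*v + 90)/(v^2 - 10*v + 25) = (v^2 + 3*v - 18)/(v - 5)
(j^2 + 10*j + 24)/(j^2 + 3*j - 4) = (j + 6)/(j - 1)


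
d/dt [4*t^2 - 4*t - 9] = 8*t - 4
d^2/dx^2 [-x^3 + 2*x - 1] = -6*x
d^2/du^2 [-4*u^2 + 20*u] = -8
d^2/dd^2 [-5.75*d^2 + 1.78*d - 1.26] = -11.5000000000000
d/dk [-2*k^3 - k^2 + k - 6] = -6*k^2 - 2*k + 1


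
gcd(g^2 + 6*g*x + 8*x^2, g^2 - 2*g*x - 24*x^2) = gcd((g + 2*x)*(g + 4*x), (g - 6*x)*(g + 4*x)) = g + 4*x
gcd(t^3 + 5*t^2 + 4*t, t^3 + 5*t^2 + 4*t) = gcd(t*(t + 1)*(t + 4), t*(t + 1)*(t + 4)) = t^3 + 5*t^2 + 4*t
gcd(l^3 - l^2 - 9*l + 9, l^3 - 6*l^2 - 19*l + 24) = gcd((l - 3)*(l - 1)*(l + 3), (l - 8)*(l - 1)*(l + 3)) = l^2 + 2*l - 3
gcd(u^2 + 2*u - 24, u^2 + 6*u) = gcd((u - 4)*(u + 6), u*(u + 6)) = u + 6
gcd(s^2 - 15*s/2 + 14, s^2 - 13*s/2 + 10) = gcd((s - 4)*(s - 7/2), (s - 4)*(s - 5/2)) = s - 4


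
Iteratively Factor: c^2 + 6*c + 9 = (c + 3)*(c + 3)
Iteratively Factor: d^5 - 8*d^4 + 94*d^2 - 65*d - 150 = (d - 5)*(d^4 - 3*d^3 - 15*d^2 + 19*d + 30) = (d - 5)*(d + 1)*(d^3 - 4*d^2 - 11*d + 30) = (d - 5)*(d - 2)*(d + 1)*(d^2 - 2*d - 15) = (d - 5)*(d - 2)*(d + 1)*(d + 3)*(d - 5)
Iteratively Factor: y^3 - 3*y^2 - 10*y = (y)*(y^2 - 3*y - 10) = y*(y + 2)*(y - 5)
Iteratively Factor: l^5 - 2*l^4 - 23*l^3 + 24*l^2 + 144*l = (l + 3)*(l^4 - 5*l^3 - 8*l^2 + 48*l) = l*(l + 3)*(l^3 - 5*l^2 - 8*l + 48) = l*(l - 4)*(l + 3)*(l^2 - l - 12) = l*(l - 4)^2*(l + 3)*(l + 3)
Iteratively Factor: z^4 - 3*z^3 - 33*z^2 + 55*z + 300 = (z + 4)*(z^3 - 7*z^2 - 5*z + 75) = (z - 5)*(z + 4)*(z^2 - 2*z - 15) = (z - 5)*(z + 3)*(z + 4)*(z - 5)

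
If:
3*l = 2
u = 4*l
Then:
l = 2/3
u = 8/3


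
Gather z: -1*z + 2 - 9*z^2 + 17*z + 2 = -9*z^2 + 16*z + 4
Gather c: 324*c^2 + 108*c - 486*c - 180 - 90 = 324*c^2 - 378*c - 270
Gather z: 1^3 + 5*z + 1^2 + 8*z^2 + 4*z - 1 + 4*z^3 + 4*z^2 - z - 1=4*z^3 + 12*z^2 + 8*z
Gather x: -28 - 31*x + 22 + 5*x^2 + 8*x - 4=5*x^2 - 23*x - 10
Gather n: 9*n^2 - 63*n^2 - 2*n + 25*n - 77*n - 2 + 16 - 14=-54*n^2 - 54*n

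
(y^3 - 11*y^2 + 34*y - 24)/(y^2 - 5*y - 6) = (y^2 - 5*y + 4)/(y + 1)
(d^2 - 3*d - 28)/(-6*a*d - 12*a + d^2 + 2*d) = (-d^2 + 3*d + 28)/(6*a*d + 12*a - d^2 - 2*d)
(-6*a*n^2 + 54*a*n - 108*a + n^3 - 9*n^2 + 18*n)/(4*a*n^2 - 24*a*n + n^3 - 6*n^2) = (-6*a*n + 18*a + n^2 - 3*n)/(n*(4*a + n))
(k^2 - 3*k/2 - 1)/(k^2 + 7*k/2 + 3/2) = (k - 2)/(k + 3)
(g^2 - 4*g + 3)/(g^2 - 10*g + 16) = (g^2 - 4*g + 3)/(g^2 - 10*g + 16)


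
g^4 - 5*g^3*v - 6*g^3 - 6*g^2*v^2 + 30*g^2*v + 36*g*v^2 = g*(g - 6)*(g - 6*v)*(g + v)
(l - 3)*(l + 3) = l^2 - 9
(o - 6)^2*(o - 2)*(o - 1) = o^4 - 15*o^3 + 74*o^2 - 132*o + 72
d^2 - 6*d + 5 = (d - 5)*(d - 1)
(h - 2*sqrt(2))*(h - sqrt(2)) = h^2 - 3*sqrt(2)*h + 4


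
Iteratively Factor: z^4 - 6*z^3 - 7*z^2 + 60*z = (z + 3)*(z^3 - 9*z^2 + 20*z) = z*(z + 3)*(z^2 - 9*z + 20) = z*(z - 4)*(z + 3)*(z - 5)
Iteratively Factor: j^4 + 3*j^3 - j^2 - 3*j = (j + 3)*(j^3 - j) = (j - 1)*(j + 3)*(j^2 + j) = j*(j - 1)*(j + 3)*(j + 1)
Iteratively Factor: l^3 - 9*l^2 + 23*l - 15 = (l - 1)*(l^2 - 8*l + 15) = (l - 5)*(l - 1)*(l - 3)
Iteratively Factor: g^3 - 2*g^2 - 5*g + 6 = (g - 1)*(g^2 - g - 6) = (g - 3)*(g - 1)*(g + 2)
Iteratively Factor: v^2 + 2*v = (v + 2)*(v)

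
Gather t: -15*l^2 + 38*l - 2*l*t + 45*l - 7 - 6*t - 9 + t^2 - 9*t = -15*l^2 + 83*l + t^2 + t*(-2*l - 15) - 16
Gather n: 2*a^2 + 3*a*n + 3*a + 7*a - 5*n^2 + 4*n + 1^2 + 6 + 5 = 2*a^2 + 10*a - 5*n^2 + n*(3*a + 4) + 12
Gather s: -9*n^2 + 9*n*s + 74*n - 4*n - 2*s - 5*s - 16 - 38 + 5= -9*n^2 + 70*n + s*(9*n - 7) - 49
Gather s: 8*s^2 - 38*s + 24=8*s^2 - 38*s + 24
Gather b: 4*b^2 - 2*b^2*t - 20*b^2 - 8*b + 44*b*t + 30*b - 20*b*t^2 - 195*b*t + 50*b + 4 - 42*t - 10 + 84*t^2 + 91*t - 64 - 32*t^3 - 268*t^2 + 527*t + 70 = b^2*(-2*t - 16) + b*(-20*t^2 - 151*t + 72) - 32*t^3 - 184*t^2 + 576*t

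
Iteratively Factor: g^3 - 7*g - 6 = (g - 3)*(g^2 + 3*g + 2) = (g - 3)*(g + 2)*(g + 1)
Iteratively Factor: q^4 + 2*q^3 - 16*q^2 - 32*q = (q - 4)*(q^3 + 6*q^2 + 8*q) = (q - 4)*(q + 4)*(q^2 + 2*q) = (q - 4)*(q + 2)*(q + 4)*(q)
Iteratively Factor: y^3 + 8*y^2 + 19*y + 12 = (y + 4)*(y^2 + 4*y + 3) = (y + 3)*(y + 4)*(y + 1)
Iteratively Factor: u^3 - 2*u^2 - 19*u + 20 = (u - 1)*(u^2 - u - 20) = (u - 5)*(u - 1)*(u + 4)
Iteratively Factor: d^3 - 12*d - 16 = (d + 2)*(d^2 - 2*d - 8) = (d - 4)*(d + 2)*(d + 2)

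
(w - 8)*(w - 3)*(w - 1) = w^3 - 12*w^2 + 35*w - 24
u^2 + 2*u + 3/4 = (u + 1/2)*(u + 3/2)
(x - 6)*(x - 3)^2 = x^3 - 12*x^2 + 45*x - 54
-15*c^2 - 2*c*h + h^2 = (-5*c + h)*(3*c + h)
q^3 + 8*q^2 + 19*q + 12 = (q + 1)*(q + 3)*(q + 4)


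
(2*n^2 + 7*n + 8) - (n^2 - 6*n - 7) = n^2 + 13*n + 15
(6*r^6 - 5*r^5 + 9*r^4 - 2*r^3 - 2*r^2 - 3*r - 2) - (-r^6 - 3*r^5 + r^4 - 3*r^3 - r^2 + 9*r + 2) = 7*r^6 - 2*r^5 + 8*r^4 + r^3 - r^2 - 12*r - 4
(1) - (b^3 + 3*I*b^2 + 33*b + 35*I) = -b^3 - 3*I*b^2 - 33*b + 1 - 35*I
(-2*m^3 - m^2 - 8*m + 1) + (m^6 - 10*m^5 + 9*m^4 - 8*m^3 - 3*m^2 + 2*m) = m^6 - 10*m^5 + 9*m^4 - 10*m^3 - 4*m^2 - 6*m + 1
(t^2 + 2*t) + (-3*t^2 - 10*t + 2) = -2*t^2 - 8*t + 2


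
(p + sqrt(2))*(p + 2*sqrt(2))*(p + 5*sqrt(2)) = p^3 + 8*sqrt(2)*p^2 + 34*p + 20*sqrt(2)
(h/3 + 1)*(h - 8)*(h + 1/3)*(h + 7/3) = h^4/3 - 7*h^3/9 - 329*h^2/27 - 611*h/27 - 56/9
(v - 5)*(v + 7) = v^2 + 2*v - 35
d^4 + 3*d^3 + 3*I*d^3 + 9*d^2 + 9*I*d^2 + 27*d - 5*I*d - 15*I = (d + 3)*(d - I)^2*(d + 5*I)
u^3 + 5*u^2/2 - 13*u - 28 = (u - 7/2)*(u + 2)*(u + 4)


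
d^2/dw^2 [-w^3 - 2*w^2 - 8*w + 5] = -6*w - 4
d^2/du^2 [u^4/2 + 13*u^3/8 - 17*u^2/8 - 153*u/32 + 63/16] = 6*u^2 + 39*u/4 - 17/4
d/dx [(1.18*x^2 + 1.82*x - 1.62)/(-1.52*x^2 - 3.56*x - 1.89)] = (-1.4344*x^2 - 9.3852*x - 9.207)/(2.3104*x^4 + 10.8224*x^3 + 18.4192*x^2 + 13.4568*x + 3.5721)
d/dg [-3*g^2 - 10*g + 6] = -6*g - 10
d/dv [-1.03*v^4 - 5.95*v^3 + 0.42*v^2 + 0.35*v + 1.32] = -4.12*v^3 - 17.85*v^2 + 0.84*v + 0.35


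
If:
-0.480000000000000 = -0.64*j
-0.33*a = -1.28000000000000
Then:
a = 3.88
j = 0.75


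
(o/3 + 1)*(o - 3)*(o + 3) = o^3/3 + o^2 - 3*o - 9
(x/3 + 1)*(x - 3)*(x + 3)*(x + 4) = x^4/3 + 7*x^3/3 + x^2 - 21*x - 36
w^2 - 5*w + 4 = (w - 4)*(w - 1)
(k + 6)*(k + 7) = k^2 + 13*k + 42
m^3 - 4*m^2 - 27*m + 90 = (m - 6)*(m - 3)*(m + 5)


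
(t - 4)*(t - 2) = t^2 - 6*t + 8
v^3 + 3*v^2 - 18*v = v*(v - 3)*(v + 6)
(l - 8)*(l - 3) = l^2 - 11*l + 24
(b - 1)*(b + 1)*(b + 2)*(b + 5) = b^4 + 7*b^3 + 9*b^2 - 7*b - 10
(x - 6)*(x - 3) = x^2 - 9*x + 18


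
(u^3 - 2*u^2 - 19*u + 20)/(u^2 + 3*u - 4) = u - 5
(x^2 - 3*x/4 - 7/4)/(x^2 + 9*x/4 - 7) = (x + 1)/(x + 4)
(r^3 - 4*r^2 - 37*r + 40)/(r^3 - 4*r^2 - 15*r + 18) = (r^2 - 3*r - 40)/(r^2 - 3*r - 18)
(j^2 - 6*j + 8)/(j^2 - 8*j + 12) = (j - 4)/(j - 6)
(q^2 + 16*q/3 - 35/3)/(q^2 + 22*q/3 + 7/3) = (3*q - 5)/(3*q + 1)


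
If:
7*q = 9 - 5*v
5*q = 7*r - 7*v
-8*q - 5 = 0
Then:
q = -5/8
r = 78/35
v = 107/40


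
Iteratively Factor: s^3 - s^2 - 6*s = (s - 3)*(s^2 + 2*s) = s*(s - 3)*(s + 2)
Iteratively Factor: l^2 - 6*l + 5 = (l - 5)*(l - 1)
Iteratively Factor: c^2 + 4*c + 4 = (c + 2)*(c + 2)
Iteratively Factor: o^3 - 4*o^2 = (o)*(o^2 - 4*o) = o^2*(o - 4)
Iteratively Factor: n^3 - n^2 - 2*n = (n)*(n^2 - n - 2) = n*(n + 1)*(n - 2)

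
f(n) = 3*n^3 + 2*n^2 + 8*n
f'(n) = 9*n^2 + 4*n + 8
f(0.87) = 10.45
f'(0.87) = 18.29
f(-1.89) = -28.23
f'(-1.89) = 32.59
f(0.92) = 11.39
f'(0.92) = 19.30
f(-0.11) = -0.86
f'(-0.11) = 7.67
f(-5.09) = -384.52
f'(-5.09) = 220.81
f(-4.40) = -252.03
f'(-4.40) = 164.64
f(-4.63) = -291.92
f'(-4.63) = 182.41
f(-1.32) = -13.98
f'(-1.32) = 18.40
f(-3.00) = -87.00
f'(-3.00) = 77.00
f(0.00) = 0.00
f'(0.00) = 8.00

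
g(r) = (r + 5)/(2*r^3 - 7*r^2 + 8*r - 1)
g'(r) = (r + 5)*(-6*r^2 + 14*r - 8)/(2*r^3 - 7*r^2 + 8*r - 1)^2 + 1/(2*r^3 - 7*r^2 + 8*r - 1)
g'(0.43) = -9.09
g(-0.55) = -0.57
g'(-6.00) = 0.00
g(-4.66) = -0.00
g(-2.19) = -0.04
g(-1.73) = -0.07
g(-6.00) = 0.00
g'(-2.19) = -0.05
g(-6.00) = 0.00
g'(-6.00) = 0.00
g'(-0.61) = -1.14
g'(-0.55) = -1.39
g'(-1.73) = -0.10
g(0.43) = 4.16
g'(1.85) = -2.48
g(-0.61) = -0.49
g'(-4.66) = -0.00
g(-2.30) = -0.03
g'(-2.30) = -0.04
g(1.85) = 2.73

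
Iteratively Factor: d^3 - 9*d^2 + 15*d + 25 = (d - 5)*(d^2 - 4*d - 5) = (d - 5)^2*(d + 1)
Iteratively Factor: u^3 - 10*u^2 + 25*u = (u)*(u^2 - 10*u + 25) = u*(u - 5)*(u - 5)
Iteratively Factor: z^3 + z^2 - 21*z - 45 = (z - 5)*(z^2 + 6*z + 9) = (z - 5)*(z + 3)*(z + 3)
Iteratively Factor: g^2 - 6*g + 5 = (g - 1)*(g - 5)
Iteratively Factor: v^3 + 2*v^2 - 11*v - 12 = (v + 4)*(v^2 - 2*v - 3) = (v + 1)*(v + 4)*(v - 3)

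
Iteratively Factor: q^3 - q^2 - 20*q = (q + 4)*(q^2 - 5*q) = q*(q + 4)*(q - 5)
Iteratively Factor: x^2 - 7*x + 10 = (x - 5)*(x - 2)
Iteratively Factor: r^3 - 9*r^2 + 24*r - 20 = (r - 2)*(r^2 - 7*r + 10) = (r - 2)^2*(r - 5)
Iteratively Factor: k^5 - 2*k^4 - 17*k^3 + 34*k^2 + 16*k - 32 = (k - 2)*(k^4 - 17*k^2 + 16) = (k - 4)*(k - 2)*(k^3 + 4*k^2 - k - 4) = (k - 4)*(k - 2)*(k - 1)*(k^2 + 5*k + 4) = (k - 4)*(k - 2)*(k - 1)*(k + 4)*(k + 1)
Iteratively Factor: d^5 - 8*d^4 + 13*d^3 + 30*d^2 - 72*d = (d)*(d^4 - 8*d^3 + 13*d^2 + 30*d - 72) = d*(d + 2)*(d^3 - 10*d^2 + 33*d - 36) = d*(d - 4)*(d + 2)*(d^2 - 6*d + 9) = d*(d - 4)*(d - 3)*(d + 2)*(d - 3)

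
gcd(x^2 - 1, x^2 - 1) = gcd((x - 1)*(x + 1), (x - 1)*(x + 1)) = x^2 - 1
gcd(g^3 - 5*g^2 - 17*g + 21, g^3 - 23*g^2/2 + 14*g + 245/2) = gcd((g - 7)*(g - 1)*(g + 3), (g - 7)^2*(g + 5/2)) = g - 7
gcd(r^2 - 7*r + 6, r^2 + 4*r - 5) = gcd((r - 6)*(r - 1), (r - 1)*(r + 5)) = r - 1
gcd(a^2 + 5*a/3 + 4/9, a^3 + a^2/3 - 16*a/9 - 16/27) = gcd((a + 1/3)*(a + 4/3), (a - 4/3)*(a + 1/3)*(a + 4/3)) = a^2 + 5*a/3 + 4/9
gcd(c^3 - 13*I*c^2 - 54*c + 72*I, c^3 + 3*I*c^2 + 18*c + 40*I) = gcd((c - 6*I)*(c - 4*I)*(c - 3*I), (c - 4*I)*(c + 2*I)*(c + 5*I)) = c - 4*I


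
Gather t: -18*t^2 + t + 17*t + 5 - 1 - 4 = -18*t^2 + 18*t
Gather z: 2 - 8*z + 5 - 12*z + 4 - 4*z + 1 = 12 - 24*z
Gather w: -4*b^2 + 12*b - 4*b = -4*b^2 + 8*b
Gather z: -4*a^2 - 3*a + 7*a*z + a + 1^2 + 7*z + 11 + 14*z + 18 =-4*a^2 - 2*a + z*(7*a + 21) + 30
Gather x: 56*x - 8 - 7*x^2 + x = -7*x^2 + 57*x - 8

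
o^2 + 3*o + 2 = (o + 1)*(o + 2)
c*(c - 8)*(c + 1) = c^3 - 7*c^2 - 8*c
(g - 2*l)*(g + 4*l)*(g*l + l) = g^3*l + 2*g^2*l^2 + g^2*l - 8*g*l^3 + 2*g*l^2 - 8*l^3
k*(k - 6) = k^2 - 6*k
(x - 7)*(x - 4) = x^2 - 11*x + 28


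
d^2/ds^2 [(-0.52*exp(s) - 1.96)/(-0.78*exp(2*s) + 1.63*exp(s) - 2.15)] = (0.316368*exp(4*s) + 5.430984*exp(3*s) - 12.708072*exp(2*s) - 6.117816*exp(s) + 9.27252)*exp(s)/(0.474552*exp(6*s) - 2.975076*exp(5*s) + 10.141326*exp(4*s) - 20.731807*exp(3*s) + 27.953655*exp(2*s) - 22.604025*exp(s) + 9.938375)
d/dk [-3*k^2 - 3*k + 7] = -6*k - 3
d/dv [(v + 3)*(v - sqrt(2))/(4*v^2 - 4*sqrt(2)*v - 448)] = (-(v + 3)*(v - sqrt(2))*(2*v - sqrt(2)) + (-2*v - 3 + sqrt(2))*(-v^2 + sqrt(2)*v + 112))/(4*(-v^2 + sqrt(2)*v + 112)^2)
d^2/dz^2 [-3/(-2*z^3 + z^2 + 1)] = 6*(-4*z^2*(3*z - 1)^2 + (1 - 6*z)*(-2*z^3 + z^2 + 1))/(-2*z^3 + z^2 + 1)^3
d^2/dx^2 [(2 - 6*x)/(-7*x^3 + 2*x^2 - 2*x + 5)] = 4*(441*x^5 - 420*x^4 + 82*x^3 + 576*x^2 - 183*x + 36)/(343*x^9 - 294*x^8 + 378*x^7 - 911*x^6 + 528*x^5 - 504*x^4 + 653*x^3 - 210*x^2 + 150*x - 125)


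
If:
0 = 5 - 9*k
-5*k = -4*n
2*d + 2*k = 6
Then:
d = 22/9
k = 5/9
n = 25/36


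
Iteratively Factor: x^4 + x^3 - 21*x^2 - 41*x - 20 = (x + 1)*(x^3 - 21*x - 20) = (x + 1)*(x + 4)*(x^2 - 4*x - 5) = (x - 5)*(x + 1)*(x + 4)*(x + 1)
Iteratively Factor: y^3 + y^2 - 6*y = (y - 2)*(y^2 + 3*y) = y*(y - 2)*(y + 3)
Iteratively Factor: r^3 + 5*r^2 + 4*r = (r + 4)*(r^2 + r) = (r + 1)*(r + 4)*(r)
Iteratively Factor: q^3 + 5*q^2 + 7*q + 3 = (q + 1)*(q^2 + 4*q + 3) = (q + 1)^2*(q + 3)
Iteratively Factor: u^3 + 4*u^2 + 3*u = (u + 3)*(u^2 + u) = u*(u + 3)*(u + 1)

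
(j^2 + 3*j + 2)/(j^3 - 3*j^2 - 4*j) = (j + 2)/(j*(j - 4))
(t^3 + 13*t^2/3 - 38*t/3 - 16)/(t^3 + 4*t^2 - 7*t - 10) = (t^2 + 10*t/3 - 16)/(t^2 + 3*t - 10)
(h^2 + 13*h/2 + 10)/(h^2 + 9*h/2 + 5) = (h + 4)/(h + 2)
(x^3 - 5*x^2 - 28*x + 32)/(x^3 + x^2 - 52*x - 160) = (x - 1)/(x + 5)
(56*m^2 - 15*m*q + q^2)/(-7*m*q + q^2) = (-8*m + q)/q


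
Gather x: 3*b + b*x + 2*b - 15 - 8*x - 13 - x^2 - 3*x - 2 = 5*b - x^2 + x*(b - 11) - 30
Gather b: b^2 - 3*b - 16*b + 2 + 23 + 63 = b^2 - 19*b + 88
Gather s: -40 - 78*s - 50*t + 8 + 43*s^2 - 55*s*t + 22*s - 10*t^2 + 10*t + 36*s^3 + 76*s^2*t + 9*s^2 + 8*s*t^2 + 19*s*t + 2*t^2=36*s^3 + s^2*(76*t + 52) + s*(8*t^2 - 36*t - 56) - 8*t^2 - 40*t - 32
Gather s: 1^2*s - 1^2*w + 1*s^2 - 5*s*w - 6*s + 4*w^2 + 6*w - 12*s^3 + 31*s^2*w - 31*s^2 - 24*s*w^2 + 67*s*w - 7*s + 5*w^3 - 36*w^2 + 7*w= -12*s^3 + s^2*(31*w - 30) + s*(-24*w^2 + 62*w - 12) + 5*w^3 - 32*w^2 + 12*w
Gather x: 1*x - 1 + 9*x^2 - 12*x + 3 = 9*x^2 - 11*x + 2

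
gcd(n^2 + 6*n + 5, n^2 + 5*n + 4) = n + 1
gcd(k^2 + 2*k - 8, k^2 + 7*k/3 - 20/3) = k + 4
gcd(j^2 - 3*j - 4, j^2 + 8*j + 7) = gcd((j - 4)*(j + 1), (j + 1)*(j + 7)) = j + 1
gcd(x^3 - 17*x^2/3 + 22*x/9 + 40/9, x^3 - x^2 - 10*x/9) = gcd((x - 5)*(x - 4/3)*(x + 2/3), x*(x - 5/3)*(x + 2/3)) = x + 2/3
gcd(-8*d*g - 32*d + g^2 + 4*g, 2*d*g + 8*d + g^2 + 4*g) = g + 4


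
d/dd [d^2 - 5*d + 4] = 2*d - 5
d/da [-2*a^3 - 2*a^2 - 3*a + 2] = -6*a^2 - 4*a - 3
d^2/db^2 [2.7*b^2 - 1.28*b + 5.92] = 5.40000000000000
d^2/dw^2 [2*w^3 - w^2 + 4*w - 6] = 12*w - 2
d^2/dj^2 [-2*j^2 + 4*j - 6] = -4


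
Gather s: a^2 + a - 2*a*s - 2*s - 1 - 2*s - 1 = a^2 + a + s*(-2*a - 4) - 2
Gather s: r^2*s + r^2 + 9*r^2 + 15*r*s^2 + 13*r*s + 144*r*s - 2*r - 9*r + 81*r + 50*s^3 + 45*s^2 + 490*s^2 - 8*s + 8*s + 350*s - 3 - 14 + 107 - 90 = 10*r^2 + 70*r + 50*s^3 + s^2*(15*r + 535) + s*(r^2 + 157*r + 350)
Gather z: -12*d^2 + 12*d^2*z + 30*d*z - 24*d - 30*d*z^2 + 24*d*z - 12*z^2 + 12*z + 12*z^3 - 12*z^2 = -12*d^2 - 24*d + 12*z^3 + z^2*(-30*d - 24) + z*(12*d^2 + 54*d + 12)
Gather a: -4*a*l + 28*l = -4*a*l + 28*l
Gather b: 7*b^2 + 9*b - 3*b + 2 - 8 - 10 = 7*b^2 + 6*b - 16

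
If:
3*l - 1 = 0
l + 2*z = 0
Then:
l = 1/3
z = -1/6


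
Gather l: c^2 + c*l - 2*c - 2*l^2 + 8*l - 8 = c^2 - 2*c - 2*l^2 + l*(c + 8) - 8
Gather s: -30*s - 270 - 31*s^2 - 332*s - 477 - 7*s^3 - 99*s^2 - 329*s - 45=-7*s^3 - 130*s^2 - 691*s - 792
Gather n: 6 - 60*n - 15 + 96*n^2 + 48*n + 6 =96*n^2 - 12*n - 3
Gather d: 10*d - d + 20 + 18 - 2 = 9*d + 36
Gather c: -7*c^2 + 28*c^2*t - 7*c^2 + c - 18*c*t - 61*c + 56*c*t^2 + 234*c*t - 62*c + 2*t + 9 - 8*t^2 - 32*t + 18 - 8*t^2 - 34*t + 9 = c^2*(28*t - 14) + c*(56*t^2 + 216*t - 122) - 16*t^2 - 64*t + 36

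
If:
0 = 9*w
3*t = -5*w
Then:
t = 0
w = 0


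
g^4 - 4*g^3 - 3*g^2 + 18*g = g*(g - 3)^2*(g + 2)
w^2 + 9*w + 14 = (w + 2)*(w + 7)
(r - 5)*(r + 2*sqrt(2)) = r^2 - 5*r + 2*sqrt(2)*r - 10*sqrt(2)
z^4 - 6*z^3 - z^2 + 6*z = z*(z - 6)*(z - 1)*(z + 1)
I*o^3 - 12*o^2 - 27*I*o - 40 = (o + 5*I)*(o + 8*I)*(I*o + 1)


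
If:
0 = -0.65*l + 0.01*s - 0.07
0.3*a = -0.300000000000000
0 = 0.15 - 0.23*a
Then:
No Solution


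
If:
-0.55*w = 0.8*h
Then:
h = -0.6875*w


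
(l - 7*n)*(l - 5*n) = l^2 - 12*l*n + 35*n^2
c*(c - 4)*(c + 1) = c^3 - 3*c^2 - 4*c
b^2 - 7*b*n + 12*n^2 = (b - 4*n)*(b - 3*n)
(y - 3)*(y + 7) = y^2 + 4*y - 21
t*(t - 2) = t^2 - 2*t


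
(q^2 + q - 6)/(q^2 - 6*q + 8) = (q + 3)/(q - 4)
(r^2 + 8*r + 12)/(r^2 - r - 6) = (r + 6)/(r - 3)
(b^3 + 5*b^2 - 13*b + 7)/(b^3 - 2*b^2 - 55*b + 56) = (b - 1)/(b - 8)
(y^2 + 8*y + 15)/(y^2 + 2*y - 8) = (y^2 + 8*y + 15)/(y^2 + 2*y - 8)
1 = 1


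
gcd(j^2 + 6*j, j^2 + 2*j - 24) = j + 6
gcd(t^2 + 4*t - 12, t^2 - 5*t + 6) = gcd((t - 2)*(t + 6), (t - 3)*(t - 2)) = t - 2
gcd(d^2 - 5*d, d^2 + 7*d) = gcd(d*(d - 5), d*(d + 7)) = d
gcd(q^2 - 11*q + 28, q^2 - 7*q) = q - 7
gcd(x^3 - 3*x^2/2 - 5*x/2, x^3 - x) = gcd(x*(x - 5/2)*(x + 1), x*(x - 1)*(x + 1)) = x^2 + x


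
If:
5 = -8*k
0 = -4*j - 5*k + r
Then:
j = r/4 + 25/32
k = -5/8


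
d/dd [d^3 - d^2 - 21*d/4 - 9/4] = 3*d^2 - 2*d - 21/4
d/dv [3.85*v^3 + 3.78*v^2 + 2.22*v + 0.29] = 11.55*v^2 + 7.56*v + 2.22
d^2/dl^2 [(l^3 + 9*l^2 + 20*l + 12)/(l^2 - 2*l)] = 12*(7*l^3 + 6*l^2 - 12*l + 8)/(l^3*(l^3 - 6*l^2 + 12*l - 8))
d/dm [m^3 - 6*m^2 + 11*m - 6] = 3*m^2 - 12*m + 11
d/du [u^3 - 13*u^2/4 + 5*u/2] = 3*u^2 - 13*u/2 + 5/2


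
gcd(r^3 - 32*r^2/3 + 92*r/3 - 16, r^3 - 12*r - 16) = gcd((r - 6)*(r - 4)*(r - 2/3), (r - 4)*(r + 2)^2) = r - 4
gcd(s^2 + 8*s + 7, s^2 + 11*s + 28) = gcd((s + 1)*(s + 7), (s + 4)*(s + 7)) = s + 7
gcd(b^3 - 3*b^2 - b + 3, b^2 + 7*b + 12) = 1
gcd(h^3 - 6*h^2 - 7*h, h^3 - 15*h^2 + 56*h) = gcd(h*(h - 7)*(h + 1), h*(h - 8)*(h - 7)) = h^2 - 7*h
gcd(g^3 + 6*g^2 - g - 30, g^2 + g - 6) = g^2 + g - 6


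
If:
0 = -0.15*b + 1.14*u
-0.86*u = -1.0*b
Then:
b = 0.00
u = 0.00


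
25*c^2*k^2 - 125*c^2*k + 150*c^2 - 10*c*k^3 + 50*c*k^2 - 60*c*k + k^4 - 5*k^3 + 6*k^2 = (-5*c + k)^2*(k - 3)*(k - 2)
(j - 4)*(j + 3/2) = j^2 - 5*j/2 - 6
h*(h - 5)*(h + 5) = h^3 - 25*h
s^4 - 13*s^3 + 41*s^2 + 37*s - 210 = (s - 7)*(s - 5)*(s - 3)*(s + 2)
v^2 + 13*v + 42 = (v + 6)*(v + 7)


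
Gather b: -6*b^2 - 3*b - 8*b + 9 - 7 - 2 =-6*b^2 - 11*b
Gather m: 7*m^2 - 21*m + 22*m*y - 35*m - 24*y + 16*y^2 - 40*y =7*m^2 + m*(22*y - 56) + 16*y^2 - 64*y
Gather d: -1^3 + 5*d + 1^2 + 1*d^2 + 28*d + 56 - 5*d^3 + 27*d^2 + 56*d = -5*d^3 + 28*d^2 + 89*d + 56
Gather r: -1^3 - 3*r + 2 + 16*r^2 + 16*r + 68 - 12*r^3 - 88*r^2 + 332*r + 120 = -12*r^3 - 72*r^2 + 345*r + 189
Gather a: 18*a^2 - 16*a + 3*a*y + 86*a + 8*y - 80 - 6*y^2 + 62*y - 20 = 18*a^2 + a*(3*y + 70) - 6*y^2 + 70*y - 100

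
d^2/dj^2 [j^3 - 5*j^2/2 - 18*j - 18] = 6*j - 5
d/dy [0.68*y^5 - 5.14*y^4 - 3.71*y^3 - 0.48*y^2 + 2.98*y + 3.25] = 3.4*y^4 - 20.56*y^3 - 11.13*y^2 - 0.96*y + 2.98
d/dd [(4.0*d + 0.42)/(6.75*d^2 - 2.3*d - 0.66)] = (27.0*d^2 - 9.2*d - (4.0*d + 0.42)*(13.5*d - 2.3) - 2.64)/(-6.75*d^2 + 2.3*d + 0.66)^2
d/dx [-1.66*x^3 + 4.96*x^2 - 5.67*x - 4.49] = -4.98*x^2 + 9.92*x - 5.67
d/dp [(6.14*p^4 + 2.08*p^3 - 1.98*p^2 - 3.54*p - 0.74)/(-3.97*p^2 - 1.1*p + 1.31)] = (-48.7516*p^5 - 28.5196*p^4 + 27.5976*p^3 - 3.7014*p^2 - 11.0632*p - 5.4514)/(15.7609*p^4 + 8.734*p^3 - 9.1914*p^2 - 2.882*p + 1.7161)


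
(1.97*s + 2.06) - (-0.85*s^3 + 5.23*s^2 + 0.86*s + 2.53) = 0.85*s^3 - 5.23*s^2 + 1.11*s - 0.47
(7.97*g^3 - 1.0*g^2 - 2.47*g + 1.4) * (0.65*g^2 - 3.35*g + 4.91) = 5.1805*g^5 - 27.3495*g^4 + 40.8772*g^3 + 4.2745*g^2 - 16.8177*g + 6.874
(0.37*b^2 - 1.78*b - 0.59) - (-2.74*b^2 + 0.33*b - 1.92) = 3.11*b^2 - 2.11*b + 1.33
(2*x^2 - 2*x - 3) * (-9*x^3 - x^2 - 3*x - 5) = -18*x^5 + 16*x^4 + 23*x^3 - x^2 + 19*x + 15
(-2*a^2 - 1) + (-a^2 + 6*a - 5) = -3*a^2 + 6*a - 6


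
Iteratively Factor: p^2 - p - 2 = (p + 1)*(p - 2)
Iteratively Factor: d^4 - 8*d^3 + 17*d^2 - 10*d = (d - 1)*(d^3 - 7*d^2 + 10*d) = (d - 2)*(d - 1)*(d^2 - 5*d) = d*(d - 2)*(d - 1)*(d - 5)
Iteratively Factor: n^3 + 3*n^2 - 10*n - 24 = (n + 2)*(n^2 + n - 12) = (n + 2)*(n + 4)*(n - 3)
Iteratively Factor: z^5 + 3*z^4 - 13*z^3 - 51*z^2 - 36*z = (z - 4)*(z^4 + 7*z^3 + 15*z^2 + 9*z) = (z - 4)*(z + 3)*(z^3 + 4*z^2 + 3*z) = z*(z - 4)*(z + 3)*(z^2 + 4*z + 3) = z*(z - 4)*(z + 1)*(z + 3)*(z + 3)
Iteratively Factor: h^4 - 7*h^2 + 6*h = (h + 3)*(h^3 - 3*h^2 + 2*h) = (h - 1)*(h + 3)*(h^2 - 2*h) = h*(h - 1)*(h + 3)*(h - 2)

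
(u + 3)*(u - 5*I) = u^2 + 3*u - 5*I*u - 15*I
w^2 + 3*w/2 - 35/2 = (w - 7/2)*(w + 5)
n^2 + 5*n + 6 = (n + 2)*(n + 3)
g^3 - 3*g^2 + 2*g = g*(g - 2)*(g - 1)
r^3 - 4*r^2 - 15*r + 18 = (r - 6)*(r - 1)*(r + 3)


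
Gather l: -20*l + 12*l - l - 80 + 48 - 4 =-9*l - 36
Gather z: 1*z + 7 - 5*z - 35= -4*z - 28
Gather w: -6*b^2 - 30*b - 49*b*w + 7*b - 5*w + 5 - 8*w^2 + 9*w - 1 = -6*b^2 - 23*b - 8*w^2 + w*(4 - 49*b) + 4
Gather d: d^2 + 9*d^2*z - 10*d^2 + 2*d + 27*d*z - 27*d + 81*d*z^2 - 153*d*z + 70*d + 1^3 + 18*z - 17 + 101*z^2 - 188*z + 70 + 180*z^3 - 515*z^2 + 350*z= d^2*(9*z - 9) + d*(81*z^2 - 126*z + 45) + 180*z^3 - 414*z^2 + 180*z + 54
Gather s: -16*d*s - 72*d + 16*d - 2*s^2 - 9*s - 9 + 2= -56*d - 2*s^2 + s*(-16*d - 9) - 7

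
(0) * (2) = 0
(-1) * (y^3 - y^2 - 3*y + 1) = -y^3 + y^2 + 3*y - 1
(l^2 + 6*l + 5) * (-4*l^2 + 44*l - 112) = -4*l^4 + 20*l^3 + 132*l^2 - 452*l - 560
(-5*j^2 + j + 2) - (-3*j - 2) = -5*j^2 + 4*j + 4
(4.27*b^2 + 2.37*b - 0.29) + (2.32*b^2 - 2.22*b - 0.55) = 6.59*b^2 + 0.15*b - 0.84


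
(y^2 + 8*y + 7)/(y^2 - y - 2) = (y + 7)/(y - 2)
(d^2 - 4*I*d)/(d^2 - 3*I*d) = (d - 4*I)/(d - 3*I)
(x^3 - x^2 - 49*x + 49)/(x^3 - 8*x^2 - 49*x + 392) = (x - 1)/(x - 8)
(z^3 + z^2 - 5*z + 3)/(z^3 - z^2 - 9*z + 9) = (z - 1)/(z - 3)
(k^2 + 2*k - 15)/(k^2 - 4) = (k^2 + 2*k - 15)/(k^2 - 4)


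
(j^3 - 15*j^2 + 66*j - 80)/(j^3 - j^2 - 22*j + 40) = (j^2 - 13*j + 40)/(j^2 + j - 20)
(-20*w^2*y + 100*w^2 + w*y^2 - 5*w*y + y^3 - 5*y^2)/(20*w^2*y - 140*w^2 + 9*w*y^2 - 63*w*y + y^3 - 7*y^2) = (-4*w*y + 20*w + y^2 - 5*y)/(4*w*y - 28*w + y^2 - 7*y)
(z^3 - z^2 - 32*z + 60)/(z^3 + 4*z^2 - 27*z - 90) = (z - 2)/(z + 3)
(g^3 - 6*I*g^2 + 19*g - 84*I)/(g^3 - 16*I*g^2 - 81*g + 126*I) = (g + 4*I)/(g - 6*I)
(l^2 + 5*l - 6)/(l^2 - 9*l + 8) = (l + 6)/(l - 8)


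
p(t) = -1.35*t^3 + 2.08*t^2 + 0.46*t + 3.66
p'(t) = -4.05*t^2 + 4.16*t + 0.46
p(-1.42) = 11.07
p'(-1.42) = -13.61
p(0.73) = 4.58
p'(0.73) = 1.34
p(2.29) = -0.59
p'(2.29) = -11.25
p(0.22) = 3.85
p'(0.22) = 1.18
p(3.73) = -35.74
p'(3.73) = -40.37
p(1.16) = 4.89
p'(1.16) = -0.16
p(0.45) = 4.17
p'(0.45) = 1.51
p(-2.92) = 53.66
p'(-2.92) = -46.22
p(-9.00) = 1152.15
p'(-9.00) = -365.03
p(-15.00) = 5021.01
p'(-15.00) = -973.19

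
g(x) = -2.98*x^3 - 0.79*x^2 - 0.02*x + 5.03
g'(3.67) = -126.23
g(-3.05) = 82.29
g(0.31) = 4.86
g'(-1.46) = -16.77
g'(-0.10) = 0.05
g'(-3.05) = -78.37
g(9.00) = -2231.56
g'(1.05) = -11.54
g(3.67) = -152.99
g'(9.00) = -738.38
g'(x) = -8.94*x^2 - 1.58*x - 0.02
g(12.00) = -5258.41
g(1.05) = 0.69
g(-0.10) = 5.03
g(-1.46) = 12.65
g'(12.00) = -1306.34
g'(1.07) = -11.95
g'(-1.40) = -15.33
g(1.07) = 0.45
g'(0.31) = -1.37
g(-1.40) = 11.69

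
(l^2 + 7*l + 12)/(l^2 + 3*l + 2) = (l^2 + 7*l + 12)/(l^2 + 3*l + 2)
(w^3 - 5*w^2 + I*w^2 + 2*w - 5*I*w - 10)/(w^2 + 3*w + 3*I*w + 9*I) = (w^3 + w^2*(-5 + I) + w*(2 - 5*I) - 10)/(w^2 + 3*w*(1 + I) + 9*I)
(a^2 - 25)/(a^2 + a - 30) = (a + 5)/(a + 6)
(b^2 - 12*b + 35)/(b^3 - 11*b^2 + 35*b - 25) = (b - 7)/(b^2 - 6*b + 5)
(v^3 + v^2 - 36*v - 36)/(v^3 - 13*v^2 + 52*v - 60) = (v^2 + 7*v + 6)/(v^2 - 7*v + 10)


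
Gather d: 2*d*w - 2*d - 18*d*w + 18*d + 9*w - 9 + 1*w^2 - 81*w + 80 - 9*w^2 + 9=d*(16 - 16*w) - 8*w^2 - 72*w + 80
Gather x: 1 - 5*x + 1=2 - 5*x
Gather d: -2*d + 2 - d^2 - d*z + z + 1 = -d^2 + d*(-z - 2) + z + 3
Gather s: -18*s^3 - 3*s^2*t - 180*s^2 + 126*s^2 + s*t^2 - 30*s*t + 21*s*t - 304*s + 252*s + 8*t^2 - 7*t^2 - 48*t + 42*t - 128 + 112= -18*s^3 + s^2*(-3*t - 54) + s*(t^2 - 9*t - 52) + t^2 - 6*t - 16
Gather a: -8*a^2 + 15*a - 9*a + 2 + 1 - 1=-8*a^2 + 6*a + 2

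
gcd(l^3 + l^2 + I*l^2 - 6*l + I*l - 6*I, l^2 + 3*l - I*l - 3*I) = l + 3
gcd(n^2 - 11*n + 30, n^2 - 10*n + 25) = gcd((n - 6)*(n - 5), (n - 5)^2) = n - 5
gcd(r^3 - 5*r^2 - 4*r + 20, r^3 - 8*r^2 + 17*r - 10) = r^2 - 7*r + 10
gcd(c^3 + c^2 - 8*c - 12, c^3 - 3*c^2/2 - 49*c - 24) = 1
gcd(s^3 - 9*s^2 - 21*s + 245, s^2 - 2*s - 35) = s^2 - 2*s - 35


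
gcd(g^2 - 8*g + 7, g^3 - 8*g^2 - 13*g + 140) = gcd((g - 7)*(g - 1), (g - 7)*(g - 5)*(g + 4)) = g - 7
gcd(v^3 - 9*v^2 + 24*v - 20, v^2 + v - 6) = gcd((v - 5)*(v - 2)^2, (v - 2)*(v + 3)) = v - 2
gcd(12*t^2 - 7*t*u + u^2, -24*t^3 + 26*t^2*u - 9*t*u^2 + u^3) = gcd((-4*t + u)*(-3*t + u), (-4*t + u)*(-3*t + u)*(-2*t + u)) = 12*t^2 - 7*t*u + u^2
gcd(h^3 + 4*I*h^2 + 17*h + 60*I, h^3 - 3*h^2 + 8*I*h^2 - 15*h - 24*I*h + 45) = h^2 + 8*I*h - 15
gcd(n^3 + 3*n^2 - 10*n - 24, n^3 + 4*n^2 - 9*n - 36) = n^2 + n - 12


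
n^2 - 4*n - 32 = (n - 8)*(n + 4)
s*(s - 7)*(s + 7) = s^3 - 49*s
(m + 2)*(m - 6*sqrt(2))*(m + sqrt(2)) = m^3 - 5*sqrt(2)*m^2 + 2*m^2 - 10*sqrt(2)*m - 12*m - 24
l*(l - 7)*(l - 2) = l^3 - 9*l^2 + 14*l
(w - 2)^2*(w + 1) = w^3 - 3*w^2 + 4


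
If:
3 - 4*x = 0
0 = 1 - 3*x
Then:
No Solution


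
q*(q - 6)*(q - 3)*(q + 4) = q^4 - 5*q^3 - 18*q^2 + 72*q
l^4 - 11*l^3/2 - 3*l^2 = l^2*(l - 6)*(l + 1/2)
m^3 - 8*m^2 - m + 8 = (m - 8)*(m - 1)*(m + 1)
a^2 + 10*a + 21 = (a + 3)*(a + 7)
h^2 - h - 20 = (h - 5)*(h + 4)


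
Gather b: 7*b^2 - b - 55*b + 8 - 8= 7*b^2 - 56*b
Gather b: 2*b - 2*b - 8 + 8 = 0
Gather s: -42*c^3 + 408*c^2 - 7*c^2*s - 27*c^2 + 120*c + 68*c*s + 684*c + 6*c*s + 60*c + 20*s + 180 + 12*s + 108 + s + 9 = -42*c^3 + 381*c^2 + 864*c + s*(-7*c^2 + 74*c + 33) + 297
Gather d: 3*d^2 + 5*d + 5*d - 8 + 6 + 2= 3*d^2 + 10*d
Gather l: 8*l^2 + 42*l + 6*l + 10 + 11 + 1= 8*l^2 + 48*l + 22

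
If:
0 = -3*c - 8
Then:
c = -8/3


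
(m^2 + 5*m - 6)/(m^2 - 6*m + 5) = (m + 6)/(m - 5)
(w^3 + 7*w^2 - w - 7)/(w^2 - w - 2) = (w^2 + 6*w - 7)/(w - 2)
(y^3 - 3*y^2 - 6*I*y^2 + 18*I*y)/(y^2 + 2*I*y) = (y^2 - 3*y - 6*I*y + 18*I)/(y + 2*I)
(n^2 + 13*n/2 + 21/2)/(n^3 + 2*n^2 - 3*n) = (n + 7/2)/(n*(n - 1))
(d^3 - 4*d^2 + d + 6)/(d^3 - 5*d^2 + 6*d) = (d + 1)/d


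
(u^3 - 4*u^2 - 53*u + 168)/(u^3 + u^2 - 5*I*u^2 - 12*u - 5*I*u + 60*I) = (u^2 - u - 56)/(u^2 + u*(4 - 5*I) - 20*I)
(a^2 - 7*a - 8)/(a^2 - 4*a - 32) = (a + 1)/(a + 4)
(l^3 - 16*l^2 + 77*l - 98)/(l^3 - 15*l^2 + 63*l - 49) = (l - 2)/(l - 1)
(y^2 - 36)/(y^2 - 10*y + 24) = (y + 6)/(y - 4)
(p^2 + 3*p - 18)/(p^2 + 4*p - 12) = (p - 3)/(p - 2)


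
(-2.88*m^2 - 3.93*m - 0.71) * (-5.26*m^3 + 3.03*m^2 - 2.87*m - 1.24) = 15.1488*m^5 + 11.9454*m^4 + 0.0922999999999998*m^3 + 12.699*m^2 + 6.9109*m + 0.8804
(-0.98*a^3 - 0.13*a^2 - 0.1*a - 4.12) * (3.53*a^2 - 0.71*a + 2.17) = -3.4594*a^5 + 0.2369*a^4 - 2.3873*a^3 - 14.7547*a^2 + 2.7082*a - 8.9404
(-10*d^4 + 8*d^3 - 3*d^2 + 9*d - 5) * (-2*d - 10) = 20*d^5 + 84*d^4 - 74*d^3 + 12*d^2 - 80*d + 50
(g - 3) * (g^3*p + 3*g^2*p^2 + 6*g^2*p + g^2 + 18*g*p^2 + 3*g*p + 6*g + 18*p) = g^4*p + 3*g^3*p^2 + 3*g^3*p + g^3 + 9*g^2*p^2 - 15*g^2*p + 3*g^2 - 54*g*p^2 + 9*g*p - 18*g - 54*p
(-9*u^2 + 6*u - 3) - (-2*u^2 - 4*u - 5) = -7*u^2 + 10*u + 2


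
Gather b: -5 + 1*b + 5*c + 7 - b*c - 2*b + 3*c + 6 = b*(-c - 1) + 8*c + 8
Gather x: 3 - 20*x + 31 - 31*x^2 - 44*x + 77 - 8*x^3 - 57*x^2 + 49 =-8*x^3 - 88*x^2 - 64*x + 160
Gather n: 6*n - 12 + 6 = 6*n - 6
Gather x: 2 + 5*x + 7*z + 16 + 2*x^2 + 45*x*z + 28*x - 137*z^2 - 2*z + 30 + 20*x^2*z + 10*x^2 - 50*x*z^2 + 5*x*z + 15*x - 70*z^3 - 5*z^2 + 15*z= x^2*(20*z + 12) + x*(-50*z^2 + 50*z + 48) - 70*z^3 - 142*z^2 + 20*z + 48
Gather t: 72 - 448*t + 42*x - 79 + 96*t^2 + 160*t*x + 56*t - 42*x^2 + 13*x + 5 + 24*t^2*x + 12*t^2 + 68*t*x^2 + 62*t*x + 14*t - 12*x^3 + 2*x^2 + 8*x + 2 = t^2*(24*x + 108) + t*(68*x^2 + 222*x - 378) - 12*x^3 - 40*x^2 + 63*x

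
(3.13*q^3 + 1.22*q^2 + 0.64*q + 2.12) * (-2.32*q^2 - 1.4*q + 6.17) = -7.2616*q^5 - 7.2124*q^4 + 16.1193*q^3 + 1.713*q^2 + 0.9808*q + 13.0804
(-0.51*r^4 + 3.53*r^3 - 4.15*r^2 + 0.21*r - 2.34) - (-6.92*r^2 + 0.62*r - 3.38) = -0.51*r^4 + 3.53*r^3 + 2.77*r^2 - 0.41*r + 1.04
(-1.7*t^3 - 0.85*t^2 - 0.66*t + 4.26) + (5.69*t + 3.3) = -1.7*t^3 - 0.85*t^2 + 5.03*t + 7.56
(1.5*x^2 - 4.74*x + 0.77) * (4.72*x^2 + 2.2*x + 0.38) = 7.08*x^4 - 19.0728*x^3 - 6.2236*x^2 - 0.1072*x + 0.2926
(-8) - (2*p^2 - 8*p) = -2*p^2 + 8*p - 8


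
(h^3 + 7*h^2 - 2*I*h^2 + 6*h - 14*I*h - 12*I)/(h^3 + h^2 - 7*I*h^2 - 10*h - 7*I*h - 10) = (h + 6)/(h - 5*I)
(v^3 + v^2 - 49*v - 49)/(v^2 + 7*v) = v - 6 - 7/v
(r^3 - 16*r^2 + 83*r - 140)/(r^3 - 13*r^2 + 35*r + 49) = (r^2 - 9*r + 20)/(r^2 - 6*r - 7)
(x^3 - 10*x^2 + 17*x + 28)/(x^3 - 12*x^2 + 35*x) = (x^2 - 3*x - 4)/(x*(x - 5))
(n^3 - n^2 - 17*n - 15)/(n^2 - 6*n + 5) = (n^2 + 4*n + 3)/(n - 1)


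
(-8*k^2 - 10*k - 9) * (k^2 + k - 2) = -8*k^4 - 18*k^3 - 3*k^2 + 11*k + 18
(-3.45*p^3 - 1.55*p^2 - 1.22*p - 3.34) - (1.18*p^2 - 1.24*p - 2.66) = -3.45*p^3 - 2.73*p^2 + 0.02*p - 0.68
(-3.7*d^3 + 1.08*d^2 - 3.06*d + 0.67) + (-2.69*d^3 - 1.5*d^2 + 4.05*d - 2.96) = -6.39*d^3 - 0.42*d^2 + 0.99*d - 2.29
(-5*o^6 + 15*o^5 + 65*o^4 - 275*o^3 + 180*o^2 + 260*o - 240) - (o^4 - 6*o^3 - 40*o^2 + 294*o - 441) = -5*o^6 + 15*o^5 + 64*o^4 - 269*o^3 + 220*o^2 - 34*o + 201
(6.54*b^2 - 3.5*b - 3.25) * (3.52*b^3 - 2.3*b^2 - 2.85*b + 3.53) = 23.0208*b^5 - 27.362*b^4 - 22.029*b^3 + 40.5362*b^2 - 3.0925*b - 11.4725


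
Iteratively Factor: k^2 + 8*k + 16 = (k + 4)*(k + 4)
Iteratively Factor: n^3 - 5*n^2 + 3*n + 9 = (n - 3)*(n^2 - 2*n - 3) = (n - 3)*(n + 1)*(n - 3)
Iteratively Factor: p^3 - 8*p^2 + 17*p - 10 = (p - 5)*(p^2 - 3*p + 2) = (p - 5)*(p - 2)*(p - 1)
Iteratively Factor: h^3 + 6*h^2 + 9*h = (h)*(h^2 + 6*h + 9) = h*(h + 3)*(h + 3)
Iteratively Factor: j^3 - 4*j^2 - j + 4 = (j - 4)*(j^2 - 1) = (j - 4)*(j - 1)*(j + 1)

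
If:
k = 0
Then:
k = 0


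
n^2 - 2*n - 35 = (n - 7)*(n + 5)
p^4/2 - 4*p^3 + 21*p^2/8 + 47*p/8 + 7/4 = (p/2 + 1/4)*(p - 7)*(p - 2)*(p + 1/2)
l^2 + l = l*(l + 1)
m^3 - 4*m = m*(m - 2)*(m + 2)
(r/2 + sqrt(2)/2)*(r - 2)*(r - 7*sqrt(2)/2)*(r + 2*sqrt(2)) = r^4/2 - r^3 - sqrt(2)*r^3/4 - 17*r^2/2 + sqrt(2)*r^2/2 - 7*sqrt(2)*r + 17*r + 14*sqrt(2)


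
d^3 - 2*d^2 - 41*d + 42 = (d - 7)*(d - 1)*(d + 6)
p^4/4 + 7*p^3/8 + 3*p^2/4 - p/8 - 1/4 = (p/4 + 1/2)*(p - 1/2)*(p + 1)^2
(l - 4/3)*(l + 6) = l^2 + 14*l/3 - 8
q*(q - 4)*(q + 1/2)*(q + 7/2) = q^4 - 57*q^2/4 - 7*q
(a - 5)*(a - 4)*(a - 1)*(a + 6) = a^4 - 4*a^3 - 31*a^2 + 154*a - 120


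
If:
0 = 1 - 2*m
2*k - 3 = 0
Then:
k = 3/2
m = 1/2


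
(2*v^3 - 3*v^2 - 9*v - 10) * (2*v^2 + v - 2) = 4*v^5 - 4*v^4 - 25*v^3 - 23*v^2 + 8*v + 20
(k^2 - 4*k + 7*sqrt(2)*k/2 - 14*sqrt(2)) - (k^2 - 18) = -4*k + 7*sqrt(2)*k/2 - 14*sqrt(2) + 18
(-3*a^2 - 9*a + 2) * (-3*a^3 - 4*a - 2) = 9*a^5 + 27*a^4 + 6*a^3 + 42*a^2 + 10*a - 4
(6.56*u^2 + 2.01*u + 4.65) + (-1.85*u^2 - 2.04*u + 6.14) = 4.71*u^2 - 0.0300000000000002*u + 10.79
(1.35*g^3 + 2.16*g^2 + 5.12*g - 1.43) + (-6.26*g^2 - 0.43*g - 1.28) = 1.35*g^3 - 4.1*g^2 + 4.69*g - 2.71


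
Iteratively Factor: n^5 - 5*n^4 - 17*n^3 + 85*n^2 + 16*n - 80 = (n - 1)*(n^4 - 4*n^3 - 21*n^2 + 64*n + 80) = (n - 1)*(n + 1)*(n^3 - 5*n^2 - 16*n + 80) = (n - 4)*(n - 1)*(n + 1)*(n^2 - n - 20) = (n - 4)*(n - 1)*(n + 1)*(n + 4)*(n - 5)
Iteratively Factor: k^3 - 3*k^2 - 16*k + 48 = (k - 3)*(k^2 - 16) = (k - 4)*(k - 3)*(k + 4)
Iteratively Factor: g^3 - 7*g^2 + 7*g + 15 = (g - 5)*(g^2 - 2*g - 3) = (g - 5)*(g + 1)*(g - 3)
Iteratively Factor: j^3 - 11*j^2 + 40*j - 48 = (j - 4)*(j^2 - 7*j + 12) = (j - 4)^2*(j - 3)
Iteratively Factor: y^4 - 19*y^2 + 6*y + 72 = (y + 4)*(y^3 - 4*y^2 - 3*y + 18) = (y - 3)*(y + 4)*(y^2 - y - 6) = (y - 3)^2*(y + 4)*(y + 2)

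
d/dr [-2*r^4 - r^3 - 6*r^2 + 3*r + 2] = -8*r^3 - 3*r^2 - 12*r + 3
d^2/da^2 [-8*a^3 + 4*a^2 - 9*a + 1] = 8 - 48*a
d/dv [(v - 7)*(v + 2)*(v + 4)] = 3*v^2 - 2*v - 34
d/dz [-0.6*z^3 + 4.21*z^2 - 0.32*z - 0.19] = -1.8*z^2 + 8.42*z - 0.32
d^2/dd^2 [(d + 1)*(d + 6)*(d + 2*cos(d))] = -2*d^2*cos(d) - 8*d*sin(d) - 14*d*cos(d) + 6*d - 28*sin(d) - 8*cos(d) + 14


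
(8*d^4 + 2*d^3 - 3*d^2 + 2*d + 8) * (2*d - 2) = 16*d^5 - 12*d^4 - 10*d^3 + 10*d^2 + 12*d - 16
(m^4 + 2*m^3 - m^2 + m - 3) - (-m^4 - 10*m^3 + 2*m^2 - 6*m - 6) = 2*m^4 + 12*m^3 - 3*m^2 + 7*m + 3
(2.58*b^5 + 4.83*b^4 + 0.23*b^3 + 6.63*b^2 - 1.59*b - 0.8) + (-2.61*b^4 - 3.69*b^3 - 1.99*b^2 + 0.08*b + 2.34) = 2.58*b^5 + 2.22*b^4 - 3.46*b^3 + 4.64*b^2 - 1.51*b + 1.54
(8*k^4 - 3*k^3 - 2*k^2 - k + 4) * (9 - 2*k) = -16*k^5 + 78*k^4 - 23*k^3 - 16*k^2 - 17*k + 36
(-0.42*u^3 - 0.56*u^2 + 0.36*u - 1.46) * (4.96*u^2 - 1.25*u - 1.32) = -2.0832*u^5 - 2.2526*u^4 + 3.04*u^3 - 6.9524*u^2 + 1.3498*u + 1.9272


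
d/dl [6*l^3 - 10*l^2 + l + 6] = 18*l^2 - 20*l + 1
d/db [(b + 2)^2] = 2*b + 4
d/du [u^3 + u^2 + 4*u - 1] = 3*u^2 + 2*u + 4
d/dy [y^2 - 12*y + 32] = 2*y - 12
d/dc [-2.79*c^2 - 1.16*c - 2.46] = -5.58*c - 1.16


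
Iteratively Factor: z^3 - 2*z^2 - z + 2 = (z - 2)*(z^2 - 1) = (z - 2)*(z + 1)*(z - 1)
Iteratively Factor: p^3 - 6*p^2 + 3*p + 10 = (p - 2)*(p^2 - 4*p - 5) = (p - 5)*(p - 2)*(p + 1)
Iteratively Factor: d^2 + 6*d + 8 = (d + 4)*(d + 2)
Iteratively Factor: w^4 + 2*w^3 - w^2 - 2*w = (w + 1)*(w^3 + w^2 - 2*w) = w*(w + 1)*(w^2 + w - 2) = w*(w + 1)*(w + 2)*(w - 1)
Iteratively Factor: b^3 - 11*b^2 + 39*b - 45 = (b - 3)*(b^2 - 8*b + 15) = (b - 3)^2*(b - 5)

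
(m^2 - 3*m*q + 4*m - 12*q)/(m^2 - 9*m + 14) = (m^2 - 3*m*q + 4*m - 12*q)/(m^2 - 9*m + 14)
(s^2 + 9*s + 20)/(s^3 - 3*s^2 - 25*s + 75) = (s + 4)/(s^2 - 8*s + 15)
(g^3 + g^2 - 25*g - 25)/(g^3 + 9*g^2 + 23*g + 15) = (g - 5)/(g + 3)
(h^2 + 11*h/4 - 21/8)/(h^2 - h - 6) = (-h^2 - 11*h/4 + 21/8)/(-h^2 + h + 6)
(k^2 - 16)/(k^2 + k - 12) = (k - 4)/(k - 3)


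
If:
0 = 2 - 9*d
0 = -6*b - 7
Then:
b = -7/6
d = 2/9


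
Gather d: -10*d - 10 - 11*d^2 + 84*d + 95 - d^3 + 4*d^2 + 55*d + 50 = -d^3 - 7*d^2 + 129*d + 135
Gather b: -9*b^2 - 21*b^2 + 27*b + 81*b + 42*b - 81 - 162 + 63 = -30*b^2 + 150*b - 180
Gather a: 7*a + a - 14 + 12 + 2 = 8*a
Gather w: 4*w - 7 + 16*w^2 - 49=16*w^2 + 4*w - 56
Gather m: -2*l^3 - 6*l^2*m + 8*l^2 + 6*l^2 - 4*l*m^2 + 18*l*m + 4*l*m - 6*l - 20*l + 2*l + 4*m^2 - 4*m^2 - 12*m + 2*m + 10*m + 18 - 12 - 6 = -2*l^3 + 14*l^2 - 4*l*m^2 - 24*l + m*(-6*l^2 + 22*l)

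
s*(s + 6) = s^2 + 6*s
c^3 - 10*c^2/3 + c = c*(c - 3)*(c - 1/3)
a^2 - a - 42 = (a - 7)*(a + 6)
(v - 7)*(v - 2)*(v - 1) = v^3 - 10*v^2 + 23*v - 14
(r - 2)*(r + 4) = r^2 + 2*r - 8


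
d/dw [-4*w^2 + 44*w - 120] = 44 - 8*w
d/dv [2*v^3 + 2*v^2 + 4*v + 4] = 6*v^2 + 4*v + 4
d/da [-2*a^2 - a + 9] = -4*a - 1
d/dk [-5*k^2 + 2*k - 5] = 2 - 10*k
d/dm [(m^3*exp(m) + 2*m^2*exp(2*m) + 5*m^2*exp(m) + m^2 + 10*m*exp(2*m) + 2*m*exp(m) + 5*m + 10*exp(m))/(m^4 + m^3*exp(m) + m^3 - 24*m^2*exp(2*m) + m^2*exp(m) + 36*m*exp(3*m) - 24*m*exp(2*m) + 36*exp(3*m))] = ((m^4 + m^3*exp(m) + m^3 - 24*m^2*exp(2*m) + m^2*exp(m) + 36*m*exp(3*m) - 24*m*exp(2*m) + 36*exp(3*m))*(m^3*exp(m) + 4*m^2*exp(2*m) + 8*m^2*exp(m) + 24*m*exp(2*m) + 12*m*exp(m) + 2*m + 10*exp(2*m) + 12*exp(m) + 5) - (m^3*exp(m) + 2*m^2*exp(2*m) + 5*m^2*exp(m) + m^2 + 10*m*exp(2*m) + 2*m*exp(m) + 5*m + 10*exp(m))*(m^3*exp(m) + 4*m^3 - 48*m^2*exp(2*m) + 4*m^2*exp(m) + 3*m^2 + 108*m*exp(3*m) - 96*m*exp(2*m) + 2*m*exp(m) + 144*exp(3*m) - 24*exp(2*m)))/(m^4 + m^3*exp(m) + m^3 - 24*m^2*exp(2*m) + m^2*exp(m) + 36*m*exp(3*m) - 24*m*exp(2*m) + 36*exp(3*m))^2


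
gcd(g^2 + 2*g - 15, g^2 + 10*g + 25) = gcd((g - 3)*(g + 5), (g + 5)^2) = g + 5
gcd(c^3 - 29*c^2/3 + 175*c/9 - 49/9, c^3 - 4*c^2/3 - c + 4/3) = 1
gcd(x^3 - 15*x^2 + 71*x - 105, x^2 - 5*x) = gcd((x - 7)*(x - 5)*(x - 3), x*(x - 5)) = x - 5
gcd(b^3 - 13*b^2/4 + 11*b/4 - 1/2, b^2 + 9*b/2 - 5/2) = 1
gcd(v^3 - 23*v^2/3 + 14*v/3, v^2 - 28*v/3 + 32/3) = 1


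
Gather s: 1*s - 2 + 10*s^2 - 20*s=10*s^2 - 19*s - 2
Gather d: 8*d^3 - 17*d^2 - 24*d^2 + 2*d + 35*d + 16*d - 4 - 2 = 8*d^3 - 41*d^2 + 53*d - 6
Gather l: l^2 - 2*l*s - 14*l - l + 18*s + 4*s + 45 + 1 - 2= l^2 + l*(-2*s - 15) + 22*s + 44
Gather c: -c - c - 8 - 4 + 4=-2*c - 8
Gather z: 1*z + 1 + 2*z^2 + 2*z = 2*z^2 + 3*z + 1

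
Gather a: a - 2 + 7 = a + 5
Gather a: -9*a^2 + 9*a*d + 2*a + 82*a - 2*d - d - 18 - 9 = -9*a^2 + a*(9*d + 84) - 3*d - 27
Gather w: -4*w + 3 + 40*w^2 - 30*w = 40*w^2 - 34*w + 3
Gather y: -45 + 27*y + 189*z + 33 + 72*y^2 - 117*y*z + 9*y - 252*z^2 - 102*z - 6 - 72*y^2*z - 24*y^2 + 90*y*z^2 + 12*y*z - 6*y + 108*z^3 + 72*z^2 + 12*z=y^2*(48 - 72*z) + y*(90*z^2 - 105*z + 30) + 108*z^3 - 180*z^2 + 99*z - 18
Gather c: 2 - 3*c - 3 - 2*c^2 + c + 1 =-2*c^2 - 2*c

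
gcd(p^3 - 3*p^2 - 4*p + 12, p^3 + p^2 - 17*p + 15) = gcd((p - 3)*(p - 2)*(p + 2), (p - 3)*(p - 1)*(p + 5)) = p - 3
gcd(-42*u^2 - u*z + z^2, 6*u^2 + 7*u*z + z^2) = 6*u + z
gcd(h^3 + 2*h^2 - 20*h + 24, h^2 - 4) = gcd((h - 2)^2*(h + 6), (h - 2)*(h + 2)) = h - 2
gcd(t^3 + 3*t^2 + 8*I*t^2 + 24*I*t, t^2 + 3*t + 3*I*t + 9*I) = t + 3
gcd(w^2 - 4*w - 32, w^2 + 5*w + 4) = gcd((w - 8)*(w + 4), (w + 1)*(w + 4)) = w + 4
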